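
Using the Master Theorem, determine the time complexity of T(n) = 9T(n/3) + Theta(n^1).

Master Theorem for T(n) = 9T(n/3) + O(n^1):

a = 9, b = 3, c = 1
log_b(a) = log_3(9) = 2.0000

Case 1: c = 1 < log_3(9) = 2.0000
T(n) = O(n^(log_3 9)) = O(n^2)

For T(n) = 9T(n/3) + O(n^1): log_3(9) = 2.0000. This is Case 1 of the Master Theorem (c < log_b(a), work dominated by leaves), giving O(n^2).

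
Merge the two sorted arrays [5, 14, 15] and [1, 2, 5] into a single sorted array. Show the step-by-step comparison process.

Merging process:

Compare 5 vs 1: take 1 from right. Merged: [1]
Compare 5 vs 2: take 2 from right. Merged: [1, 2]
Compare 5 vs 5: take 5 from left. Merged: [1, 2, 5]
Compare 14 vs 5: take 5 from right. Merged: [1, 2, 5, 5]
Append remaining from left: [14, 15]. Merged: [1, 2, 5, 5, 14, 15]

Final merged array: [1, 2, 5, 5, 14, 15]
Total comparisons: 4

The merged array is [1, 2, 5, 5, 14, 15], requiring 4 comparisons. The merge step runs in O(n) time where n is the total number of elements.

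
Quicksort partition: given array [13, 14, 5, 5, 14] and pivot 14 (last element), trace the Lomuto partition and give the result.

Lomuto partition with pivot = 14:

Initial array: [13, 14, 5, 5, 14]

arr[0]=13 <= 14: swap with position 0, array becomes [13, 14, 5, 5, 14]
arr[1]=14 <= 14: swap with position 1, array becomes [13, 14, 5, 5, 14]
arr[2]=5 <= 14: swap with position 2, array becomes [13, 14, 5, 5, 14]
arr[3]=5 <= 14: swap with position 3, array becomes [13, 14, 5, 5, 14]

Place pivot at position 4: [13, 14, 5, 5, 14]
Pivot position: 4

After partitioning with pivot 14, the array becomes [13, 14, 5, 5, 14]. The pivot is placed at index 4. All elements to the left of the pivot are <= 14, and all elements to the right are > 14.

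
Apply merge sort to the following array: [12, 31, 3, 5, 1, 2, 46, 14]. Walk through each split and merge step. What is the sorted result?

Merge sort trace:

Split: [12, 31, 3, 5, 1, 2, 46, 14] -> [12, 31, 3, 5] and [1, 2, 46, 14]
  Split: [12, 31, 3, 5] -> [12, 31] and [3, 5]
    Split: [12, 31] -> [12] and [31]
    Merge: [12] + [31] -> [12, 31]
    Split: [3, 5] -> [3] and [5]
    Merge: [3] + [5] -> [3, 5]
  Merge: [12, 31] + [3, 5] -> [3, 5, 12, 31]
  Split: [1, 2, 46, 14] -> [1, 2] and [46, 14]
    Split: [1, 2] -> [1] and [2]
    Merge: [1] + [2] -> [1, 2]
    Split: [46, 14] -> [46] and [14]
    Merge: [46] + [14] -> [14, 46]
  Merge: [1, 2] + [14, 46] -> [1, 2, 14, 46]
Merge: [3, 5, 12, 31] + [1, 2, 14, 46] -> [1, 2, 3, 5, 12, 14, 31, 46]

Final sorted array: [1, 2, 3, 5, 12, 14, 31, 46]

The merge sort proceeds by recursively splitting the array and merging sorted halves.
After all merges, the sorted array is [1, 2, 3, 5, 12, 14, 31, 46].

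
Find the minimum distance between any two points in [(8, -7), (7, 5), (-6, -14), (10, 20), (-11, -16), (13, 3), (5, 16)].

Computing all pairwise distances among 7 points:

d((8, -7), (7, 5)) = 12.0416
d((8, -7), (-6, -14)) = 15.6525
d((8, -7), (10, 20)) = 27.074
d((8, -7), (-11, -16)) = 21.0238
d((8, -7), (13, 3)) = 11.1803
d((8, -7), (5, 16)) = 23.1948
d((7, 5), (-6, -14)) = 23.0217
d((7, 5), (10, 20)) = 15.2971
d((7, 5), (-11, -16)) = 27.6586
d((7, 5), (13, 3)) = 6.3246
d((7, 5), (5, 16)) = 11.1803
d((-6, -14), (10, 20)) = 37.5766
d((-6, -14), (-11, -16)) = 5.3852 <-- minimum
d((-6, -14), (13, 3)) = 25.4951
d((-6, -14), (5, 16)) = 31.9531
d((10, 20), (-11, -16)) = 41.6773
d((10, 20), (13, 3)) = 17.2627
d((10, 20), (5, 16)) = 6.4031
d((-11, -16), (13, 3)) = 30.6105
d((-11, -16), (5, 16)) = 35.7771
d((13, 3), (5, 16)) = 15.2643

Closest pair: (-6, -14) and (-11, -16) with distance 5.3852

The closest pair is (-6, -14) and (-11, -16) with Euclidean distance 5.3852. For 7 points, brute-force pairwise comparison is shown above. For large n, the divide-and-conquer algorithm (sort by x, recurse on halves, check the dividing strip) achieves O(n log n).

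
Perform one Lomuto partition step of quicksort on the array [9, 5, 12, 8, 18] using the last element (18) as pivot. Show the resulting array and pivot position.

Lomuto partition with pivot = 18:

Initial array: [9, 5, 12, 8, 18]

arr[0]=9 <= 18: swap with position 0, array becomes [9, 5, 12, 8, 18]
arr[1]=5 <= 18: swap with position 1, array becomes [9, 5, 12, 8, 18]
arr[2]=12 <= 18: swap with position 2, array becomes [9, 5, 12, 8, 18]
arr[3]=8 <= 18: swap with position 3, array becomes [9, 5, 12, 8, 18]

Place pivot at position 4: [9, 5, 12, 8, 18]
Pivot position: 4

After partitioning with pivot 18, the array becomes [9, 5, 12, 8, 18]. The pivot is placed at index 4. All elements to the left of the pivot are <= 18, and all elements to the right are > 18.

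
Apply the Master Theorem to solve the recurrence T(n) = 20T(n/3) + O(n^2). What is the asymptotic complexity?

Master Theorem for T(n) = 20T(n/3) + O(n^2):

a = 20, b = 3, c = 2
log_b(a) = log_3(20) = 2.7268

Case 1: c = 2 < log_3(20) = 2.7268
T(n) = O(n^(log_3 20))

For T(n) = 20T(n/3) + O(n^2): log_3(20) = 2.7268. This is Case 1 of the Master Theorem (c < log_b(a), work dominated by leaves), giving O(n^(log_3 20)).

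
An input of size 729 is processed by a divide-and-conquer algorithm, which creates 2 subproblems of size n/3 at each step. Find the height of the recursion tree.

For divide and conquer with division factor 3:

Problem sizes at each level:
Level 0: 729
Level 1: 243
Level 2: 81
Level 3: 27
Level 4: 9
Level 5: 3
Level 6: 1

The root is level 0 and the size-1 base case is level 6 (the tree spans levels 0 through 6, i.e. 7 levels counting the root), so the depth is the number of divisions: log_3(729) = 6

The recursion tree depth is log_3(729) = 6. At each level, the problem size is divided by 3, so it takes 6 divisions to reduce to a base case of size 1. The algorithm makes 2 recursive calls at each level.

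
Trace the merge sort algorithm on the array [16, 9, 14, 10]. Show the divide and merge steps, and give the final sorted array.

Merge sort trace:

Split: [16, 9, 14, 10] -> [16, 9] and [14, 10]
  Split: [16, 9] -> [16] and [9]
  Merge: [16] + [9] -> [9, 16]
  Split: [14, 10] -> [14] and [10]
  Merge: [14] + [10] -> [10, 14]
Merge: [9, 16] + [10, 14] -> [9, 10, 14, 16]

Final sorted array: [9, 10, 14, 16]

The merge sort proceeds by recursively splitting the array and merging sorted halves.
After all merges, the sorted array is [9, 10, 14, 16].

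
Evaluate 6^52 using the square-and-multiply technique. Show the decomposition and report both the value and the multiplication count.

Computing 6^52 by squaring (build up from 6^1; each line after the first costs one multiplication):

6^1 = 6
6^2 = (6^1)^2 = 6^2 = 36
6^3 = 6 * 6^2 = 6 * 36 = 216
6^6 = (6^3)^2 = 216^2 = 46656
6^12 = (6^6)^2 = 46656^2 = 2176782336
6^13 = 6 * 6^12 = 6 * 2176782336 = 13060694016
6^26 = (6^13)^2 = 13060694016^2 = 170581728179578208256
6^52 = (6^26)^2 = 170581728179578208256^2 = 29098125988731506183153025616435306561536

Result: 29098125988731506183153025616435306561536
Multiplications needed: 7 (7 lines after 6^1)

6^52 = 29098125988731506183153025616435306561536. Using exponentiation by squaring, this requires 7 multiplications. The key idea: if the exponent is even, square the half-power; if odd, multiply by the base once.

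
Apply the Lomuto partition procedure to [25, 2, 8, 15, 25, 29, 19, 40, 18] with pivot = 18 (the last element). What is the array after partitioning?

Lomuto partition with pivot = 18:

Initial array: [25, 2, 8, 15, 25, 29, 19, 40, 18]

arr[0]=25 > 18: no swap
arr[1]=2 <= 18: swap with position 0, array becomes [2, 25, 8, 15, 25, 29, 19, 40, 18]
arr[2]=8 <= 18: swap with position 1, array becomes [2, 8, 25, 15, 25, 29, 19, 40, 18]
arr[3]=15 <= 18: swap with position 2, array becomes [2, 8, 15, 25, 25, 29, 19, 40, 18]
arr[4]=25 > 18: no swap
arr[5]=29 > 18: no swap
arr[6]=19 > 18: no swap
arr[7]=40 > 18: no swap

Place pivot at position 3: [2, 8, 15, 18, 25, 29, 19, 40, 25]
Pivot position: 3

After partitioning with pivot 18, the array becomes [2, 8, 15, 18, 25, 29, 19, 40, 25]. The pivot is placed at index 3. All elements to the left of the pivot are <= 18, and all elements to the right are > 18.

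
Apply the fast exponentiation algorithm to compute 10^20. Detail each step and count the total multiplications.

Computing 10^20 by squaring (build up from 10^1; each line after the first costs one multiplication):

10^1 = 10
10^2 = (10^1)^2 = 10^2 = 100
10^4 = (10^2)^2 = 100^2 = 10000
10^5 = 10 * 10^4 = 10 * 10000 = 100000
10^10 = (10^5)^2 = 100000^2 = 10000000000
10^20 = (10^10)^2 = 10000000000^2 = 100000000000000000000

Result: 100000000000000000000
Multiplications needed: 5 (5 lines after 10^1)

10^20 = 100000000000000000000. Using exponentiation by squaring, this requires 5 multiplications. The key idea: if the exponent is even, square the half-power; if odd, multiply by the base once.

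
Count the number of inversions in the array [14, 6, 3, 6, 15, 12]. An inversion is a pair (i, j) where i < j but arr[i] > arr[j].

Finding inversions in [14, 6, 3, 6, 15, 12]:

(0, 1): arr[0]=14 > arr[1]=6
(0, 2): arr[0]=14 > arr[2]=3
(0, 3): arr[0]=14 > arr[3]=6
(0, 5): arr[0]=14 > arr[5]=12
(1, 2): arr[1]=6 > arr[2]=3
(4, 5): arr[4]=15 > arr[5]=12

Total inversions: 6

The array has 6 inversion(s): (0,1), (0,2), (0,3), (0,5), (1,2), (4,5). Each pair (i,j) satisfies i < j and arr[i] > arr[j].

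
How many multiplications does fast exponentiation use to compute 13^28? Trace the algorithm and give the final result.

Computing 13^28 by squaring (build up from 13^1; each line after the first costs one multiplication):

13^1 = 13
13^2 = (13^1)^2 = 13^2 = 169
13^3 = 13 * 13^2 = 13 * 169 = 2197
13^6 = (13^3)^2 = 2197^2 = 4826809
13^7 = 13 * 13^6 = 13 * 4826809 = 62748517
13^14 = (13^7)^2 = 62748517^2 = 3937376385699289
13^28 = (13^14)^2 = 3937376385699289^2 = 15502932802662396215269535105521

Result: 15502932802662396215269535105521
Multiplications needed: 6 (6 lines after 13^1)

13^28 = 15502932802662396215269535105521. Using exponentiation by squaring, this requires 6 multiplications. The key idea: if the exponent is even, square the half-power; if odd, multiply by the base once.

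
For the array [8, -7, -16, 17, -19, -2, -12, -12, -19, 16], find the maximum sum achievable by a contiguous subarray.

Using Kadane's algorithm on [8, -7, -16, 17, -19, -2, -12, -12, -19, 16]:

Scanning through the array:
Position 1 (value -7): max_ending_here = 1, max_so_far = 8
Position 2 (value -16): max_ending_here = -15, max_so_far = 8
Position 3 (value 17): max_ending_here = 17, max_so_far = 17
Position 4 (value -19): max_ending_here = -2, max_so_far = 17
Position 5 (value -2): max_ending_here = -2, max_so_far = 17
Position 6 (value -12): max_ending_here = -12, max_so_far = 17
Position 7 (value -12): max_ending_here = -12, max_so_far = 17
Position 8 (value -19): max_ending_here = -19, max_so_far = 17
Position 9 (value 16): max_ending_here = 16, max_so_far = 17

Maximum subarray: [17]
Maximum sum: 17

The maximum subarray is [17] with sum 17. This subarray runs from index 3 to index 3.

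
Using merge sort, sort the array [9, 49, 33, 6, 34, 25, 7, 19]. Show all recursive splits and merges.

Merge sort trace:

Split: [9, 49, 33, 6, 34, 25, 7, 19] -> [9, 49, 33, 6] and [34, 25, 7, 19]
  Split: [9, 49, 33, 6] -> [9, 49] and [33, 6]
    Split: [9, 49] -> [9] and [49]
    Merge: [9] + [49] -> [9, 49]
    Split: [33, 6] -> [33] and [6]
    Merge: [33] + [6] -> [6, 33]
  Merge: [9, 49] + [6, 33] -> [6, 9, 33, 49]
  Split: [34, 25, 7, 19] -> [34, 25] and [7, 19]
    Split: [34, 25] -> [34] and [25]
    Merge: [34] + [25] -> [25, 34]
    Split: [7, 19] -> [7] and [19]
    Merge: [7] + [19] -> [7, 19]
  Merge: [25, 34] + [7, 19] -> [7, 19, 25, 34]
Merge: [6, 9, 33, 49] + [7, 19, 25, 34] -> [6, 7, 9, 19, 25, 33, 34, 49]

Final sorted array: [6, 7, 9, 19, 25, 33, 34, 49]

The merge sort proceeds by recursively splitting the array and merging sorted halves.
After all merges, the sorted array is [6, 7, 9, 19, 25, 33, 34, 49].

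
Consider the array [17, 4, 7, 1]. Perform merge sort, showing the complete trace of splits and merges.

Merge sort trace:

Split: [17, 4, 7, 1] -> [17, 4] and [7, 1]
  Split: [17, 4] -> [17] and [4]
  Merge: [17] + [4] -> [4, 17]
  Split: [7, 1] -> [7] and [1]
  Merge: [7] + [1] -> [1, 7]
Merge: [4, 17] + [1, 7] -> [1, 4, 7, 17]

Final sorted array: [1, 4, 7, 17]

The merge sort proceeds by recursively splitting the array and merging sorted halves.
After all merges, the sorted array is [1, 4, 7, 17].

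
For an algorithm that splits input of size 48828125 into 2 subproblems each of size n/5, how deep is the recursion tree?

For divide and conquer with division factor 5:

Problem sizes at each level:
Level 0: 48828125
Level 1: 9765625
Level 2: 1953125
Level 3: 390625
Level 4: 78125
Level 5: 15625
Level 6: 3125
Level 7: 625
Level 8: 125
Level 9: 25
Level 10: 5
Level 11: 1

The root is level 0 and the size-1 base case is level 11 (the tree spans levels 0 through 11, i.e. 12 levels counting the root), so the depth is the number of divisions: log_5(48828125) = 11

The recursion tree depth is log_5(48828125) = 11. At each level, the problem size is divided by 5, so it takes 11 divisions to reduce to a base case of size 1. The algorithm makes 2 recursive calls at each level.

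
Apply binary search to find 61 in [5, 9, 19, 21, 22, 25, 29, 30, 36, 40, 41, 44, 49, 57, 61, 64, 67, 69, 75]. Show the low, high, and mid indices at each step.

Binary search for 61 in [5, 9, 19, 21, 22, 25, 29, 30, 36, 40, 41, 44, 49, 57, 61, 64, 67, 69, 75]:

lo=0, hi=18, mid=9, arr[mid]=40 -> 40 < 61, search right half
lo=10, hi=18, mid=14, arr[mid]=61 -> Found target at index 14!

Binary search finds 61 at index 14 after 2 comparisons. The search repeatedly halves the search space by comparing with the middle element.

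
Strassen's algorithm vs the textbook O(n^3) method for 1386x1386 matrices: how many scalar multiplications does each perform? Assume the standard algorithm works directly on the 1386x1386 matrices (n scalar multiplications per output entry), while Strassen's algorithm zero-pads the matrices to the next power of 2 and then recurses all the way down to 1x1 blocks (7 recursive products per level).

Matrix multiplication for 1386x1386 matrices:

Strassen's algorithm requires power-of-2 dimensions. Pad 1386x1386 to 2048x2048 (next power of 2).

Standard algorithm: 1386^3 = 2662500456 multiplications
Strassen's algorithm: 7^(log2(2048)) = 7^11 = 1977326743 multiplications
Savings: 2662500456 - 1977326743 = 685173713 multiplications

Standard: 2662500456 multiplications (1386^3). Strassen: 1977326743 multiplications (7^11, after padding to 2048x2048). Strassen reduces 8 recursive multiplications to 7 at each level.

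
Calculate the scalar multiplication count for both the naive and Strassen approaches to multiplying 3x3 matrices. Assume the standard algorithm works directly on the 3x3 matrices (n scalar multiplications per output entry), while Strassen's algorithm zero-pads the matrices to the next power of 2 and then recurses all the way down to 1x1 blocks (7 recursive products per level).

Matrix multiplication for 3x3 matrices:

Strassen's algorithm requires power-of-2 dimensions. Pad 3x3 to 4x4 (next power of 2).

Standard algorithm: 3^3 = 27 multiplications
Strassen's algorithm: 7^(log2(4)) = 7^2 = 49 multiplications
Difference: 27 - 49 = -22 (Strassen uses MORE here due to padding overhead — for small or just-over-power-of-2 n, padding can outweigh the per-level savings)

Standard: 27 multiplications (3^3). Strassen: 49 multiplications (7^2, after padding to 4x4). Strassen reduces 8 recursive multiplications to 7 at each level.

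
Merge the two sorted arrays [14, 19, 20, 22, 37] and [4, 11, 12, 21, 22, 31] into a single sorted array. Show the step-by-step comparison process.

Merging process:

Compare 14 vs 4: take 4 from right. Merged: [4]
Compare 14 vs 11: take 11 from right. Merged: [4, 11]
Compare 14 vs 12: take 12 from right. Merged: [4, 11, 12]
Compare 14 vs 21: take 14 from left. Merged: [4, 11, 12, 14]
Compare 19 vs 21: take 19 from left. Merged: [4, 11, 12, 14, 19]
Compare 20 vs 21: take 20 from left. Merged: [4, 11, 12, 14, 19, 20]
Compare 22 vs 21: take 21 from right. Merged: [4, 11, 12, 14, 19, 20, 21]
Compare 22 vs 22: take 22 from left. Merged: [4, 11, 12, 14, 19, 20, 21, 22]
Compare 37 vs 22: take 22 from right. Merged: [4, 11, 12, 14, 19, 20, 21, 22, 22]
Compare 37 vs 31: take 31 from right. Merged: [4, 11, 12, 14, 19, 20, 21, 22, 22, 31]
Append remaining from left: [37]. Merged: [4, 11, 12, 14, 19, 20, 21, 22, 22, 31, 37]

Final merged array: [4, 11, 12, 14, 19, 20, 21, 22, 22, 31, 37]
Total comparisons: 10

The merged array is [4, 11, 12, 14, 19, 20, 21, 22, 22, 31, 37], requiring 10 comparisons. The merge step runs in O(n) time where n is the total number of elements.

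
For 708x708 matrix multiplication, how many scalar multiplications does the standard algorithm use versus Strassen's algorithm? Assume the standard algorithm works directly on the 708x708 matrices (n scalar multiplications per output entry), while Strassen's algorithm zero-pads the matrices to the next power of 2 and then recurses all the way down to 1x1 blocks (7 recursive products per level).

Matrix multiplication for 708x708 matrices:

Strassen's algorithm requires power-of-2 dimensions. Pad 708x708 to 1024x1024 (next power of 2).

Standard algorithm: 708^3 = 354894912 multiplications
Strassen's algorithm: 7^(log2(1024)) = 7^10 = 282475249 multiplications
Savings: 354894912 - 282475249 = 72419663 multiplications

Standard: 354894912 multiplications (708^3). Strassen: 282475249 multiplications (7^10, after padding to 1024x1024). Strassen reduces 8 recursive multiplications to 7 at each level.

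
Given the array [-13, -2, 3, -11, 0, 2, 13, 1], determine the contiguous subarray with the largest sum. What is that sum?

Using Kadane's algorithm on [-13, -2, 3, -11, 0, 2, 13, 1]:

Scanning through the array:
Position 1 (value -2): max_ending_here = -2, max_so_far = -2
Position 2 (value 3): max_ending_here = 3, max_so_far = 3
Position 3 (value -11): max_ending_here = -8, max_so_far = 3
Position 4 (value 0): max_ending_here = 0, max_so_far = 3
Position 5 (value 2): max_ending_here = 2, max_so_far = 3
Position 6 (value 13): max_ending_here = 15, max_so_far = 15
Position 7 (value 1): max_ending_here = 16, max_so_far = 16

Maximum subarray: [0, 2, 13, 1]
Maximum sum: 16

The maximum subarray is [0, 2, 13, 1] with sum 16. This subarray runs from index 4 to index 7.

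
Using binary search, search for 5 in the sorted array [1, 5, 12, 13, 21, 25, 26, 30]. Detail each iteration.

Binary search for 5 in [1, 5, 12, 13, 21, 25, 26, 30]:

lo=0, hi=7, mid=3, arr[mid]=13 -> 13 > 5, search left half
lo=0, hi=2, mid=1, arr[mid]=5 -> Found target at index 1!

Binary search finds 5 at index 1 after 2 comparisons. The search repeatedly halves the search space by comparing with the middle element.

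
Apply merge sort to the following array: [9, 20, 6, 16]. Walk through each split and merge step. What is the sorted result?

Merge sort trace:

Split: [9, 20, 6, 16] -> [9, 20] and [6, 16]
  Split: [9, 20] -> [9] and [20]
  Merge: [9] + [20] -> [9, 20]
  Split: [6, 16] -> [6] and [16]
  Merge: [6] + [16] -> [6, 16]
Merge: [9, 20] + [6, 16] -> [6, 9, 16, 20]

Final sorted array: [6, 9, 16, 20]

The merge sort proceeds by recursively splitting the array and merging sorted halves.
After all merges, the sorted array is [6, 9, 16, 20].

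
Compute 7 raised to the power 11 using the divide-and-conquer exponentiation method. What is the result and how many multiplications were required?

Computing 7^11 by squaring (build up from 7^1; each line after the first costs one multiplication):

7^1 = 7
7^2 = (7^1)^2 = 7^2 = 49
7^4 = (7^2)^2 = 49^2 = 2401
7^5 = 7 * 7^4 = 7 * 2401 = 16807
7^10 = (7^5)^2 = 16807^2 = 282475249
7^11 = 7 * 7^10 = 7 * 282475249 = 1977326743

Result: 1977326743
Multiplications needed: 5 (5 lines after 7^1)

7^11 = 1977326743. Using exponentiation by squaring, this requires 5 multiplications. The key idea: if the exponent is even, square the half-power; if odd, multiply by the base once.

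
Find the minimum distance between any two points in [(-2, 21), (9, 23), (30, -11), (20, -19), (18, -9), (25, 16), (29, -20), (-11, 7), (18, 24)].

Computing all pairwise distances among 9 points:

d((-2, 21), (9, 23)) = 11.1803
d((-2, 21), (30, -11)) = 45.2548
d((-2, 21), (20, -19)) = 45.6508
d((-2, 21), (18, -9)) = 36.0555
d((-2, 21), (25, 16)) = 27.4591
d((-2, 21), (29, -20)) = 51.4004
d((-2, 21), (-11, 7)) = 16.6433
d((-2, 21), (18, 24)) = 20.2237
d((9, 23), (30, -11)) = 39.9625
d((9, 23), (20, -19)) = 43.4166
d((9, 23), (18, -9)) = 33.2415
d((9, 23), (25, 16)) = 17.4642
d((9, 23), (29, -20)) = 47.4236
d((9, 23), (-11, 7)) = 25.6125
d((9, 23), (18, 24)) = 9.0554 <-- minimum
d((30, -11), (20, -19)) = 12.8062
d((30, -11), (18, -9)) = 12.1655
d((30, -11), (25, 16)) = 27.4591
d((30, -11), (29, -20)) = 9.0554 <-- minimum
d((30, -11), (-11, 7)) = 44.7772
d((30, -11), (18, 24)) = 37.0
d((20, -19), (18, -9)) = 10.198
d((20, -19), (25, 16)) = 35.3553
d((20, -19), (29, -20)) = 9.0554 <-- minimum
d((20, -19), (-11, 7)) = 40.4599
d((20, -19), (18, 24)) = 43.0465
d((18, -9), (25, 16)) = 25.9615
d((18, -9), (29, -20)) = 15.5563
d((18, -9), (-11, 7)) = 33.121
d((18, -9), (18, 24)) = 33.0
d((25, 16), (29, -20)) = 36.2215
d((25, 16), (-11, 7)) = 37.108
d((25, 16), (18, 24)) = 10.6301
d((29, -20), (-11, 7)) = 48.2597
d((29, -20), (18, 24)) = 45.3542
d((-11, 7), (18, 24)) = 33.6155

Minimum distance: 9.0554 (tie among 3 pairs: (9, 23) and (18, 24); (30, -11) and (29, -20); (20, -19) and (29, -20))

The minimum Euclidean distance is 9.0554. There is a tie: 3 pairs achieve this minimum — (9, 23) and (18, 24); (30, -11) and (29, -20); (20, -19) and (29, -20). Any of these is a valid closest pair. For 9 points, brute-force pairwise comparison is shown above. For large n, the divide-and-conquer algorithm (sort by x, recurse on halves, check the dividing strip) achieves O(n log n).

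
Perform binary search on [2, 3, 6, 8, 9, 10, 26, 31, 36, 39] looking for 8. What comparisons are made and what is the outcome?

Binary search for 8 in [2, 3, 6, 8, 9, 10, 26, 31, 36, 39]:

lo=0, hi=9, mid=4, arr[mid]=9 -> 9 > 8, search left half
lo=0, hi=3, mid=1, arr[mid]=3 -> 3 < 8, search right half
lo=2, hi=3, mid=2, arr[mid]=6 -> 6 < 8, search right half
lo=3, hi=3, mid=3, arr[mid]=8 -> Found target at index 3!

Binary search finds 8 at index 3 after 4 comparisons. The search repeatedly halves the search space by comparing with the middle element.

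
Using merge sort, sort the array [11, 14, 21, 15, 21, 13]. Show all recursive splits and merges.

Merge sort trace:

Split: [11, 14, 21, 15, 21, 13] -> [11, 14, 21] and [15, 21, 13]
  Split: [11, 14, 21] -> [11] and [14, 21]
    Split: [14, 21] -> [14] and [21]
    Merge: [14] + [21] -> [14, 21]
  Merge: [11] + [14, 21] -> [11, 14, 21]
  Split: [15, 21, 13] -> [15] and [21, 13]
    Split: [21, 13] -> [21] and [13]
    Merge: [21] + [13] -> [13, 21]
  Merge: [15] + [13, 21] -> [13, 15, 21]
Merge: [11, 14, 21] + [13, 15, 21] -> [11, 13, 14, 15, 21, 21]

Final sorted array: [11, 13, 14, 15, 21, 21]

The merge sort proceeds by recursively splitting the array and merging sorted halves.
After all merges, the sorted array is [11, 13, 14, 15, 21, 21].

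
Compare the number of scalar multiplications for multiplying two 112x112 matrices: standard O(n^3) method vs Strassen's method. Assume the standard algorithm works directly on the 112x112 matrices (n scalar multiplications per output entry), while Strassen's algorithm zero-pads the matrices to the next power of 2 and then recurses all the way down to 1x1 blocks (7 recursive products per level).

Matrix multiplication for 112x112 matrices:

Strassen's algorithm requires power-of-2 dimensions. Pad 112x112 to 128x128 (next power of 2).

Standard algorithm: 112^3 = 1404928 multiplications
Strassen's algorithm: 7^(log2(128)) = 7^7 = 823543 multiplications
Savings: 1404928 - 823543 = 581385 multiplications

Standard: 1404928 multiplications (112^3). Strassen: 823543 multiplications (7^7, after padding to 128x128). Strassen reduces 8 recursive multiplications to 7 at each level.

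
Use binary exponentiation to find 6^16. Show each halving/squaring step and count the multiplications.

Computing 6^16 by squaring (build up from 6^1; each line after the first costs one multiplication):

6^1 = 6
6^2 = (6^1)^2 = 6^2 = 36
6^4 = (6^2)^2 = 36^2 = 1296
6^8 = (6^4)^2 = 1296^2 = 1679616
6^16 = (6^8)^2 = 1679616^2 = 2821109907456

Result: 2821109907456
Multiplications needed: 4 (4 lines after 6^1)

6^16 = 2821109907456. Using exponentiation by squaring, this requires 4 multiplications. The key idea: if the exponent is even, square the half-power; if odd, multiply by the base once.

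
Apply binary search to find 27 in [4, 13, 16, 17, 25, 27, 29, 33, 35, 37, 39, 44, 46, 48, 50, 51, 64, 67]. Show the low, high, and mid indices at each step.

Binary search for 27 in [4, 13, 16, 17, 25, 27, 29, 33, 35, 37, 39, 44, 46, 48, 50, 51, 64, 67]:

lo=0, hi=17, mid=8, arr[mid]=35 -> 35 > 27, search left half
lo=0, hi=7, mid=3, arr[mid]=17 -> 17 < 27, search right half
lo=4, hi=7, mid=5, arr[mid]=27 -> Found target at index 5!

Binary search finds 27 at index 5 after 3 comparisons. The search repeatedly halves the search space by comparing with the middle element.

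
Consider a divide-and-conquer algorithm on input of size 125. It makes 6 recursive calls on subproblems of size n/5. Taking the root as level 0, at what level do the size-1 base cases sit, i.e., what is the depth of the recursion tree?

For divide and conquer with division factor 5:

Problem sizes at each level:
Level 0: 125
Level 1: 25
Level 2: 5
Level 3: 1

The root is level 0 and the size-1 base case is level 3 (the tree spans levels 0 through 3, i.e. 4 levels counting the root), so the depth is the number of divisions: log_5(125) = 3

The recursion tree depth is log_5(125) = 3. At each level, the problem size is divided by 5, so it takes 3 divisions to reduce to a base case of size 1. The algorithm makes 6 recursive calls at each level.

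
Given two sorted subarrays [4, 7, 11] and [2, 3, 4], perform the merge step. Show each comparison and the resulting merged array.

Merging process:

Compare 4 vs 2: take 2 from right. Merged: [2]
Compare 4 vs 3: take 3 from right. Merged: [2, 3]
Compare 4 vs 4: take 4 from left. Merged: [2, 3, 4]
Compare 7 vs 4: take 4 from right. Merged: [2, 3, 4, 4]
Append remaining from left: [7, 11]. Merged: [2, 3, 4, 4, 7, 11]

Final merged array: [2, 3, 4, 4, 7, 11]
Total comparisons: 4

The merged array is [2, 3, 4, 4, 7, 11], requiring 4 comparisons. The merge step runs in O(n) time where n is the total number of elements.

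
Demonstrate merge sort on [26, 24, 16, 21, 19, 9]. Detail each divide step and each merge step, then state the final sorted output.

Merge sort trace:

Split: [26, 24, 16, 21, 19, 9] -> [26, 24, 16] and [21, 19, 9]
  Split: [26, 24, 16] -> [26] and [24, 16]
    Split: [24, 16] -> [24] and [16]
    Merge: [24] + [16] -> [16, 24]
  Merge: [26] + [16, 24] -> [16, 24, 26]
  Split: [21, 19, 9] -> [21] and [19, 9]
    Split: [19, 9] -> [19] and [9]
    Merge: [19] + [9] -> [9, 19]
  Merge: [21] + [9, 19] -> [9, 19, 21]
Merge: [16, 24, 26] + [9, 19, 21] -> [9, 16, 19, 21, 24, 26]

Final sorted array: [9, 16, 19, 21, 24, 26]

The merge sort proceeds by recursively splitting the array and merging sorted halves.
After all merges, the sorted array is [9, 16, 19, 21, 24, 26].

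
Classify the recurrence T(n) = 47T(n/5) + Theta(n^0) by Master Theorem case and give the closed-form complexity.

Master Theorem for T(n) = 47T(n/5) + O(n^0):

a = 47, b = 5, c = 0
log_b(a) = log_5(47) = 2.3922

Case 1: c = 0 < log_5(47) = 2.3922
T(n) = O(n^(log_5 47))

For T(n) = 47T(n/5) + O(n^0): log_5(47) = 2.3922. This is Case 1 of the Master Theorem (c < log_b(a), work dominated by leaves), giving O(n^(log_5 47)).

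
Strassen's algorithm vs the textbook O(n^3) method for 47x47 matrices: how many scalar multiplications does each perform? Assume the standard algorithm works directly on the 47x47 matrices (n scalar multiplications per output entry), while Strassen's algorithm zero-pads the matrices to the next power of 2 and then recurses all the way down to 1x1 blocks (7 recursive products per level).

Matrix multiplication for 47x47 matrices:

Strassen's algorithm requires power-of-2 dimensions. Pad 47x47 to 64x64 (next power of 2).

Standard algorithm: 47^3 = 103823 multiplications
Strassen's algorithm: 7^(log2(64)) = 7^6 = 117649 multiplications
Difference: 103823 - 117649 = -13826 (Strassen uses MORE here due to padding overhead — for small or just-over-power-of-2 n, padding can outweigh the per-level savings)

Standard: 103823 multiplications (47^3). Strassen: 117649 multiplications (7^6, after padding to 64x64). Strassen reduces 8 recursive multiplications to 7 at each level.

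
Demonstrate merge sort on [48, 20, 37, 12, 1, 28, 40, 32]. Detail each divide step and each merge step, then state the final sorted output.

Merge sort trace:

Split: [48, 20, 37, 12, 1, 28, 40, 32] -> [48, 20, 37, 12] and [1, 28, 40, 32]
  Split: [48, 20, 37, 12] -> [48, 20] and [37, 12]
    Split: [48, 20] -> [48] and [20]
    Merge: [48] + [20] -> [20, 48]
    Split: [37, 12] -> [37] and [12]
    Merge: [37] + [12] -> [12, 37]
  Merge: [20, 48] + [12, 37] -> [12, 20, 37, 48]
  Split: [1, 28, 40, 32] -> [1, 28] and [40, 32]
    Split: [1, 28] -> [1] and [28]
    Merge: [1] + [28] -> [1, 28]
    Split: [40, 32] -> [40] and [32]
    Merge: [40] + [32] -> [32, 40]
  Merge: [1, 28] + [32, 40] -> [1, 28, 32, 40]
Merge: [12, 20, 37, 48] + [1, 28, 32, 40] -> [1, 12, 20, 28, 32, 37, 40, 48]

Final sorted array: [1, 12, 20, 28, 32, 37, 40, 48]

The merge sort proceeds by recursively splitting the array and merging sorted halves.
After all merges, the sorted array is [1, 12, 20, 28, 32, 37, 40, 48].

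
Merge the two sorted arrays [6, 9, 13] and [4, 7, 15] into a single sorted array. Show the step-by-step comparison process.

Merging process:

Compare 6 vs 4: take 4 from right. Merged: [4]
Compare 6 vs 7: take 6 from left. Merged: [4, 6]
Compare 9 vs 7: take 7 from right. Merged: [4, 6, 7]
Compare 9 vs 15: take 9 from left. Merged: [4, 6, 7, 9]
Compare 13 vs 15: take 13 from left. Merged: [4, 6, 7, 9, 13]
Append remaining from right: [15]. Merged: [4, 6, 7, 9, 13, 15]

Final merged array: [4, 6, 7, 9, 13, 15]
Total comparisons: 5

The merged array is [4, 6, 7, 9, 13, 15], requiring 5 comparisons. The merge step runs in O(n) time where n is the total number of elements.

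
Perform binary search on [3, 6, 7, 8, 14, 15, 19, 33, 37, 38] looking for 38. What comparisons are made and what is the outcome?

Binary search for 38 in [3, 6, 7, 8, 14, 15, 19, 33, 37, 38]:

lo=0, hi=9, mid=4, arr[mid]=14 -> 14 < 38, search right half
lo=5, hi=9, mid=7, arr[mid]=33 -> 33 < 38, search right half
lo=8, hi=9, mid=8, arr[mid]=37 -> 37 < 38, search right half
lo=9, hi=9, mid=9, arr[mid]=38 -> Found target at index 9!

Binary search finds 38 at index 9 after 4 comparisons. The search repeatedly halves the search space by comparing with the middle element.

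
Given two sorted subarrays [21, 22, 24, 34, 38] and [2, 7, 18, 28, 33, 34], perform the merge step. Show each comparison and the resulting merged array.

Merging process:

Compare 21 vs 2: take 2 from right. Merged: [2]
Compare 21 vs 7: take 7 from right. Merged: [2, 7]
Compare 21 vs 18: take 18 from right. Merged: [2, 7, 18]
Compare 21 vs 28: take 21 from left. Merged: [2, 7, 18, 21]
Compare 22 vs 28: take 22 from left. Merged: [2, 7, 18, 21, 22]
Compare 24 vs 28: take 24 from left. Merged: [2, 7, 18, 21, 22, 24]
Compare 34 vs 28: take 28 from right. Merged: [2, 7, 18, 21, 22, 24, 28]
Compare 34 vs 33: take 33 from right. Merged: [2, 7, 18, 21, 22, 24, 28, 33]
Compare 34 vs 34: take 34 from left. Merged: [2, 7, 18, 21, 22, 24, 28, 33, 34]
Compare 38 vs 34: take 34 from right. Merged: [2, 7, 18, 21, 22, 24, 28, 33, 34, 34]
Append remaining from left: [38]. Merged: [2, 7, 18, 21, 22, 24, 28, 33, 34, 34, 38]

Final merged array: [2, 7, 18, 21, 22, 24, 28, 33, 34, 34, 38]
Total comparisons: 10

The merged array is [2, 7, 18, 21, 22, 24, 28, 33, 34, 34, 38], requiring 10 comparisons. The merge step runs in O(n) time where n is the total number of elements.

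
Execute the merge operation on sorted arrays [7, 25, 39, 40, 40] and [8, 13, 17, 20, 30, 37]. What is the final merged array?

Merging process:

Compare 7 vs 8: take 7 from left. Merged: [7]
Compare 25 vs 8: take 8 from right. Merged: [7, 8]
Compare 25 vs 13: take 13 from right. Merged: [7, 8, 13]
Compare 25 vs 17: take 17 from right. Merged: [7, 8, 13, 17]
Compare 25 vs 20: take 20 from right. Merged: [7, 8, 13, 17, 20]
Compare 25 vs 30: take 25 from left. Merged: [7, 8, 13, 17, 20, 25]
Compare 39 vs 30: take 30 from right. Merged: [7, 8, 13, 17, 20, 25, 30]
Compare 39 vs 37: take 37 from right. Merged: [7, 8, 13, 17, 20, 25, 30, 37]
Append remaining from left: [39, 40, 40]. Merged: [7, 8, 13, 17, 20, 25, 30, 37, 39, 40, 40]

Final merged array: [7, 8, 13, 17, 20, 25, 30, 37, 39, 40, 40]
Total comparisons: 8

The merged array is [7, 8, 13, 17, 20, 25, 30, 37, 39, 40, 40], requiring 8 comparisons. The merge step runs in O(n) time where n is the total number of elements.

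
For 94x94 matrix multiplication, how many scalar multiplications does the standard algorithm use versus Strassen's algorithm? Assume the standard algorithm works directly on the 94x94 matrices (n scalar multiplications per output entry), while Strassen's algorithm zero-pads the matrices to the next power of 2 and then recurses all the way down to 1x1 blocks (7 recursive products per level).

Matrix multiplication for 94x94 matrices:

Strassen's algorithm requires power-of-2 dimensions. Pad 94x94 to 128x128 (next power of 2).

Standard algorithm: 94^3 = 830584 multiplications
Strassen's algorithm: 7^(log2(128)) = 7^7 = 823543 multiplications
Savings: 830584 - 823543 = 7041 multiplications

Standard: 830584 multiplications (94^3). Strassen: 823543 multiplications (7^7, after padding to 128x128). Strassen reduces 8 recursive multiplications to 7 at each level.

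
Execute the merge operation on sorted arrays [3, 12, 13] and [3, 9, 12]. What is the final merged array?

Merging process:

Compare 3 vs 3: take 3 from left. Merged: [3]
Compare 12 vs 3: take 3 from right. Merged: [3, 3]
Compare 12 vs 9: take 9 from right. Merged: [3, 3, 9]
Compare 12 vs 12: take 12 from left. Merged: [3, 3, 9, 12]
Compare 13 vs 12: take 12 from right. Merged: [3, 3, 9, 12, 12]
Append remaining from left: [13]. Merged: [3, 3, 9, 12, 12, 13]

Final merged array: [3, 3, 9, 12, 12, 13]
Total comparisons: 5

The merged array is [3, 3, 9, 12, 12, 13], requiring 5 comparisons. The merge step runs in O(n) time where n is the total number of elements.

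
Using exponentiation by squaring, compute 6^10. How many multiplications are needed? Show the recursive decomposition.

Computing 6^10 by squaring (build up from 6^1; each line after the first costs one multiplication):

6^1 = 6
6^2 = (6^1)^2 = 6^2 = 36
6^4 = (6^2)^2 = 36^2 = 1296
6^5 = 6 * 6^4 = 6 * 1296 = 7776
6^10 = (6^5)^2 = 7776^2 = 60466176

Result: 60466176
Multiplications needed: 4 (4 lines after 6^1)

6^10 = 60466176. Using exponentiation by squaring, this requires 4 multiplications. The key idea: if the exponent is even, square the half-power; if odd, multiply by the base once.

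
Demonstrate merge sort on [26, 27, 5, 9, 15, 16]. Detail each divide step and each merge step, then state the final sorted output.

Merge sort trace:

Split: [26, 27, 5, 9, 15, 16] -> [26, 27, 5] and [9, 15, 16]
  Split: [26, 27, 5] -> [26] and [27, 5]
    Split: [27, 5] -> [27] and [5]
    Merge: [27] + [5] -> [5, 27]
  Merge: [26] + [5, 27] -> [5, 26, 27]
  Split: [9, 15, 16] -> [9] and [15, 16]
    Split: [15, 16] -> [15] and [16]
    Merge: [15] + [16] -> [15, 16]
  Merge: [9] + [15, 16] -> [9, 15, 16]
Merge: [5, 26, 27] + [9, 15, 16] -> [5, 9, 15, 16, 26, 27]

Final sorted array: [5, 9, 15, 16, 26, 27]

The merge sort proceeds by recursively splitting the array and merging sorted halves.
After all merges, the sorted array is [5, 9, 15, 16, 26, 27].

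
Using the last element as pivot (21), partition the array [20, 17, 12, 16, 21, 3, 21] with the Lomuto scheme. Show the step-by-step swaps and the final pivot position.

Lomuto partition with pivot = 21:

Initial array: [20, 17, 12, 16, 21, 3, 21]

arr[0]=20 <= 21: swap with position 0, array becomes [20, 17, 12, 16, 21, 3, 21]
arr[1]=17 <= 21: swap with position 1, array becomes [20, 17, 12, 16, 21, 3, 21]
arr[2]=12 <= 21: swap with position 2, array becomes [20, 17, 12, 16, 21, 3, 21]
arr[3]=16 <= 21: swap with position 3, array becomes [20, 17, 12, 16, 21, 3, 21]
arr[4]=21 <= 21: swap with position 4, array becomes [20, 17, 12, 16, 21, 3, 21]
arr[5]=3 <= 21: swap with position 5, array becomes [20, 17, 12, 16, 21, 3, 21]

Place pivot at position 6: [20, 17, 12, 16, 21, 3, 21]
Pivot position: 6

After partitioning with pivot 21, the array becomes [20, 17, 12, 16, 21, 3, 21]. The pivot is placed at index 6. All elements to the left of the pivot are <= 21, and all elements to the right are > 21.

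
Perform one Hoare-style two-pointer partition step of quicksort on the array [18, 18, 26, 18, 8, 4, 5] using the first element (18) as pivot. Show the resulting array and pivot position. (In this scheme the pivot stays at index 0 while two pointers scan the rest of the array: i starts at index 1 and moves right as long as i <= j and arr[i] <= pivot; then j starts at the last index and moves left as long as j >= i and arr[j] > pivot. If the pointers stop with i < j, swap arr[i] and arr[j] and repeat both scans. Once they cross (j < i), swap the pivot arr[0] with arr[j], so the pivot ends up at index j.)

Hoare-style two-pointer partition with pivot = 18:

Initial array: [18, 18, 26, 18, 8, 4, 5]

Pointers start at i = 1, j = 6.
i stops at index 2 (arr[2]=26 > 18), j stops at index 6 (arr[6]=5 <= 18): swap arr[2] and arr[6], array becomes [18, 18, 5, 18, 8, 4, 26]
i ends at 6, j ends at 5: the pointers have crossed (j < i), so scanning stops.

Swap pivot arr[0] with arr[5] to place pivot at position 5: [4, 18, 5, 18, 8, 18, 26]
Pivot position: 5

After partitioning with pivot 18, the array becomes [4, 18, 5, 18, 8, 18, 26]. The pivot is placed at index 5. All elements to the left of the pivot are <= 18, and all elements to the right are > 18.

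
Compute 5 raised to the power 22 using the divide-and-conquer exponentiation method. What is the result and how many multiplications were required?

Computing 5^22 by squaring (build up from 5^1; each line after the first costs one multiplication):

5^1 = 5
5^2 = (5^1)^2 = 5^2 = 25
5^4 = (5^2)^2 = 25^2 = 625
5^5 = 5 * 5^4 = 5 * 625 = 3125
5^10 = (5^5)^2 = 3125^2 = 9765625
5^11 = 5 * 5^10 = 5 * 9765625 = 48828125
5^22 = (5^11)^2 = 48828125^2 = 2384185791015625

Result: 2384185791015625
Multiplications needed: 6 (6 lines after 5^1)

5^22 = 2384185791015625. Using exponentiation by squaring, this requires 6 multiplications. The key idea: if the exponent is even, square the half-power; if odd, multiply by the base once.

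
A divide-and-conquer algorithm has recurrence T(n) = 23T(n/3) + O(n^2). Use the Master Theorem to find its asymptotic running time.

Master Theorem for T(n) = 23T(n/3) + O(n^2):

a = 23, b = 3, c = 2
log_b(a) = log_3(23) = 2.8540

Case 1: c = 2 < log_3(23) = 2.8540
T(n) = O(n^(log_3 23))

For T(n) = 23T(n/3) + O(n^2): log_3(23) = 2.8540. This is Case 1 of the Master Theorem (c < log_b(a), work dominated by leaves), giving O(n^(log_3 23)).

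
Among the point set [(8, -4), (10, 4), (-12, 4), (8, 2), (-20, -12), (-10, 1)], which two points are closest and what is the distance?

Computing all pairwise distances among 6 points:

d((8, -4), (10, 4)) = 8.2462
d((8, -4), (-12, 4)) = 21.5407
d((8, -4), (8, 2)) = 6.0
d((8, -4), (-20, -12)) = 29.1204
d((8, -4), (-10, 1)) = 18.6815
d((10, 4), (-12, 4)) = 22.0
d((10, 4), (8, 2)) = 2.8284 <-- minimum
d((10, 4), (-20, -12)) = 34.0
d((10, 4), (-10, 1)) = 20.2237
d((-12, 4), (8, 2)) = 20.0998
d((-12, 4), (-20, -12)) = 17.8885
d((-12, 4), (-10, 1)) = 3.6056
d((8, 2), (-20, -12)) = 31.305
d((8, 2), (-10, 1)) = 18.0278
d((-20, -12), (-10, 1)) = 16.4012

Closest pair: (10, 4) and (8, 2) with distance 2.8284

The closest pair is (10, 4) and (8, 2) with Euclidean distance 2.8284. For 6 points, brute-force pairwise comparison is shown above. For large n, the divide-and-conquer algorithm (sort by x, recurse on halves, check the dividing strip) achieves O(n log n).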